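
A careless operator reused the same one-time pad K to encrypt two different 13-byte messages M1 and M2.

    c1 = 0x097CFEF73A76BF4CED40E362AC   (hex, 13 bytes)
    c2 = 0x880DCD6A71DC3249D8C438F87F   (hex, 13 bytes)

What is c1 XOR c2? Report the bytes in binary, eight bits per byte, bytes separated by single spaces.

10000001 01110001 00110011 10011101 01001011 10101010 10001101 00000101 00110101 10000100 11011011 10011010 11010011

c1 ⊕ c2 = (M1 ⊕ K) ⊕ (M2 ⊕ K) = M1 ⊕ M2 — the shared key cancels under XOR.
09 ⊕ 88 = 81
7c ⊕ 0d = 71
fe ⊕ cd = 33
f7 ⊕ 6a = 9d
3a ⊕ 71 = 4b
76 ⊕ dc = aa
bf ⊕ 32 = 8d
4c ⊕ 49 = 05
ed ⊕ d8 = 35
40 ⊕ c4 = 84
e3 ⊕ 38 = db
62 ⊕ f8 = 9a
ac ⊕ 7f = d3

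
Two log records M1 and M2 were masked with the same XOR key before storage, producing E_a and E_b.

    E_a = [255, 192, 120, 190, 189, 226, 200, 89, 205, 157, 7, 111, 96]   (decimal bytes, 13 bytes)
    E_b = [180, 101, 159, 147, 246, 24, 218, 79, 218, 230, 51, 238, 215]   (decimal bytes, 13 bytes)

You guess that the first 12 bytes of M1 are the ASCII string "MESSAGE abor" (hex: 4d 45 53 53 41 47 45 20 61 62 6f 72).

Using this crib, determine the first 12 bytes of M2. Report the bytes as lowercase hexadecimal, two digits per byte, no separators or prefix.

06e0b47e0abd573676195bf3

First, E_a ⊕ E_b = (M1 ⊕ K) ⊕ (M2 ⊕ K) = M1 ⊕ M2, so the key drops out. Then M2 = (M1 ⊕ M2) ⊕ M1 over the first 12 bytes.
byte 0: (ff xor b4) xor 4d = 4b xor 4d = 06
byte 1: (c0 xor 65) xor 45 = a5 xor 45 = e0
byte 2: (78 xor 9f) xor 53 = e7 xor 53 = b4
byte 3: (be xor 93) xor 53 = 2d xor 53 = 7e
byte 4: (bd xor f6) xor 41 = 4b xor 41 = 0a
byte 5: (e2 xor 18) xor 47 = fa xor 47 = bd
byte 6: (c8 xor da) xor 45 = 12 xor 45 = 57
byte 7: (59 xor 4f) xor 20 = 16 xor 20 = 36
byte 8: (cd xor da) xor 61 = 17 xor 61 = 76
byte 9: (9d xor e6) xor 62 = 7b xor 62 = 19
byte 10: (07 xor 33) xor 6f = 34 xor 6f = 5b
byte 11: (6f xor ee) xor 72 = 81 xor 72 = f3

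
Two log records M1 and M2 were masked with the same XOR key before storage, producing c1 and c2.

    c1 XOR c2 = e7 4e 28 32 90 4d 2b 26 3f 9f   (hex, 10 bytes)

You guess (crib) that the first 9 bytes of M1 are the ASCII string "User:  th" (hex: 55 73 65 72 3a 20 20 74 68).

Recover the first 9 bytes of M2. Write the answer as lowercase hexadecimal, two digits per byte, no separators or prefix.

Since c1 ⊕ c2 = M1 ⊕ M2, XORing with the guessed M1 bytes yields the corresponding M2 bytes: M2 = (c1 ⊕ c2) ⊕ M1.
e7 xor 55 = b2
4e xor 73 = 3d
28 xor 65 = 4d
32 xor 72 = 40
90 xor 3a = aa
4d xor 20 = 6d
2b xor 20 = 0b
26 xor 74 = 52
3f xor 68 = 57

b23d4d40aa6d0b5257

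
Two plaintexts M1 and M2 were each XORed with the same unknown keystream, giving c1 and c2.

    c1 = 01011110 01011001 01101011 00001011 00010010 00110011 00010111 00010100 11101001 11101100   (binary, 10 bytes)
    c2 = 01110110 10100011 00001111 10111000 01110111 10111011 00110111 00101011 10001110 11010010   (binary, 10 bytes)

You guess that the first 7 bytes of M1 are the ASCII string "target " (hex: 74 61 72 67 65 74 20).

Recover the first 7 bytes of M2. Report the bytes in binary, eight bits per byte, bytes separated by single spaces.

First, c1 ⊕ c2 = (M1 ⊕ K) ⊕ (M2 ⊕ K) = M1 ⊕ M2, so the key drops out. Then M2 = (M1 ⊕ M2) ⊕ M1 over the first 7 bytes.
byte 0: (5e ^ 76) ^ 74 = 28 ^ 74 = 5c
byte 1: (59 ^ a3) ^ 61 = fa ^ 61 = 9b
byte 2: (6b ^ 0f) ^ 72 = 64 ^ 72 = 16
byte 3: (0b ^ b8) ^ 67 = b3 ^ 67 = d4
byte 4: (12 ^ 77) ^ 65 = 65 ^ 65 = 00
byte 5: (33 ^ bb) ^ 74 = 88 ^ 74 = fc
byte 6: (17 ^ 37) ^ 20 = 20 ^ 20 = 00

01011100 10011011 00010110 11010100 00000000 11111100 00000000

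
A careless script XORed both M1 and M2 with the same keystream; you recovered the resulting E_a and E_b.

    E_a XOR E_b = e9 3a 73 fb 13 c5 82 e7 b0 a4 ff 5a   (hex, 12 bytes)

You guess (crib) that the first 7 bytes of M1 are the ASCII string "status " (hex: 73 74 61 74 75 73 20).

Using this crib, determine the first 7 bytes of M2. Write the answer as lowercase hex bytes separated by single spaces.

9a 4e 12 8f 66 b6 a2

Since E_a ⊕ E_b = M1 ⊕ M2, XORing with the guessed M1 bytes yields the corresponding M2 bytes: M2 = (E_a ⊕ E_b) ⊕ M1.
byte 0: e9 ^ 73 = 9a
byte 1: 3a ^ 74 = 4e
byte 2: 73 ^ 61 = 12
byte 3: fb ^ 74 = 8f
byte 4: 13 ^ 75 = 66
byte 5: c5 ^ 73 = b6
byte 6: 82 ^ 20 = a2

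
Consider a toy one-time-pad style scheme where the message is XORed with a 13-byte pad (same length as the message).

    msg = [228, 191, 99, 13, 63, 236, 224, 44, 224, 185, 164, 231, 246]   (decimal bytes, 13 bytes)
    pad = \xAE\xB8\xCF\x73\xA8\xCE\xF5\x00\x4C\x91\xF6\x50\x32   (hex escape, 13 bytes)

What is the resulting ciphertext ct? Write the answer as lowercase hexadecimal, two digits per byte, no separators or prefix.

XOR is its own inverse, so applying the key byte-wise gives the result directly.
e4 ^ ae = 4a
bf ^ b8 = 07
63 ^ cf = ac
0d ^ 73 = 7e
3f ^ a8 = 97
ec ^ ce = 22
e0 ^ f5 = 15
2c ^ 00 = 2c
e0 ^ 4c = ac
b9 ^ 91 = 28
a4 ^ f6 = 52
e7 ^ 50 = b7
f6 ^ 32 = c4

4a07ac7e9722152cac2852b7c4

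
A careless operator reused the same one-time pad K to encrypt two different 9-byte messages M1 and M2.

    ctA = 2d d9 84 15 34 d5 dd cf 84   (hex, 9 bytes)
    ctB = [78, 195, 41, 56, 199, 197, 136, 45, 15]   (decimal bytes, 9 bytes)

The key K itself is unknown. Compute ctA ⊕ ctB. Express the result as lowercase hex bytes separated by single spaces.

ctA ⊕ ctB = (M1 ⊕ K) ⊕ (M2 ⊕ K) = M1 ⊕ M2 — the shared key cancels under XOR.
2d ⊕ 4e = 63
d9 ⊕ c3 = 1a
84 ⊕ 29 = ad
15 ⊕ 38 = 2d
34 ⊕ c7 = f3
d5 ⊕ c5 = 10
dd ⊕ 88 = 55
cf ⊕ 2d = e2
84 ⊕ 0f = 8b

63 1a ad 2d f3 10 55 e2 8b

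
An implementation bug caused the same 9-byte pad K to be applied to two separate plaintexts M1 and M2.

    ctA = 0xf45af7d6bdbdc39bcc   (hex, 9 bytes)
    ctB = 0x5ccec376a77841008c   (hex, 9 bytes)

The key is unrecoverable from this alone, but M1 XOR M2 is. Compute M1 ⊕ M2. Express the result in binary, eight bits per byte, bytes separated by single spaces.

10101000 10010100 00110100 10100000 00011010 11000101 10000010 10011011 01000000

ctA ⊕ ctB = (M1 ⊕ K) ⊕ (M2 ⊕ K) = M1 ⊕ M2 — the shared key cancels under XOR.
f4 ⊕ 5c = a8
5a ⊕ ce = 94
f7 ⊕ c3 = 34
d6 ⊕ 76 = a0
bd ⊕ a7 = 1a
bd ⊕ 78 = c5
c3 ⊕ 41 = 82
9b ⊕ 00 = 9b
cc ⊕ 8c = 40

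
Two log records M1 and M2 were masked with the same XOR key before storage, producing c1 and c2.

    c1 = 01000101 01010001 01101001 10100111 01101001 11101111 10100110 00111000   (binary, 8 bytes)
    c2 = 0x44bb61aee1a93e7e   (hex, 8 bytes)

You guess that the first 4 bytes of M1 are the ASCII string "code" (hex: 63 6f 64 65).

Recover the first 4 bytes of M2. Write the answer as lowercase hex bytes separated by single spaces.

62 85 6c 6c

First, c1 ⊕ c2 = (M1 ⊕ K) ⊕ (M2 ⊕ K) = M1 ⊕ M2, so the key drops out. Then M2 = (M1 ⊕ M2) ⊕ M1 over the first 4 bytes.
byte 0: (45 ⊕ 44) ⊕ 63 = 01 ⊕ 63 = 62
byte 1: (51 ⊕ bb) ⊕ 6f = ea ⊕ 6f = 85
byte 2: (69 ⊕ 61) ⊕ 64 = 08 ⊕ 64 = 6c
byte 3: (a7 ⊕ ae) ⊕ 65 = 09 ⊕ 65 = 6c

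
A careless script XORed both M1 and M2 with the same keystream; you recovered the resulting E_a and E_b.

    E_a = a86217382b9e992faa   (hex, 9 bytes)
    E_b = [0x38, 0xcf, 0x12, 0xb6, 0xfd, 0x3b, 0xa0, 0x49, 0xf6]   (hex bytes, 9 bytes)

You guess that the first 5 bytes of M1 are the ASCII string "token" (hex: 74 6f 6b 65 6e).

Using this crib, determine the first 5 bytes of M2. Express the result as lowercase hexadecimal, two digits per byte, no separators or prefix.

e4c26eebb8

First, E_a ⊕ E_b = (M1 ⊕ K) ⊕ (M2 ⊕ K) = M1 ⊕ M2, so the key drops out. Then M2 = (M1 ⊕ M2) ⊕ M1 over the first 5 bytes.
byte 0: (a8 xor 38) xor 74 = 90 xor 74 = e4
byte 1: (62 xor cf) xor 6f = ad xor 6f = c2
byte 2: (17 xor 12) xor 6b = 05 xor 6b = 6e
byte 3: (38 xor b6) xor 65 = 8e xor 65 = eb
byte 4: (2b xor fd) xor 6e = d6 xor 6e = b8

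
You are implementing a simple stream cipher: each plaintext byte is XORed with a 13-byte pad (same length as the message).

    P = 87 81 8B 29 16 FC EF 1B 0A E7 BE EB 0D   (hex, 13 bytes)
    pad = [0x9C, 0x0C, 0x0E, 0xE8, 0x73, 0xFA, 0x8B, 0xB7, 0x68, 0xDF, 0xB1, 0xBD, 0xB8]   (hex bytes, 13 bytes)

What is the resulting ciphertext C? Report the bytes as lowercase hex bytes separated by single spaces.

XOR is its own inverse, so applying the key byte-wise gives the result directly.
10000111 XOR 10011100 = 00011011
10000001 XOR 00001100 = 10001101
10001011 XOR 00001110 = 10000101
00101001 XOR 11101000 = 11000001
00010110 XOR 01110011 = 01100101
11111100 XOR 11111010 = 00000110
11101111 XOR 10001011 = 01100100
00011011 XOR 10110111 = 10101100
00001010 XOR 01101000 = 01100010
11100111 XOR 11011111 = 00111000
10111110 XOR 10110001 = 00001111
11101011 XOR 10111101 = 01010110
00001101 XOR 10111000 = 10110101

1b 8d 85 c1 65 06 64 ac 62 38 0f 56 b5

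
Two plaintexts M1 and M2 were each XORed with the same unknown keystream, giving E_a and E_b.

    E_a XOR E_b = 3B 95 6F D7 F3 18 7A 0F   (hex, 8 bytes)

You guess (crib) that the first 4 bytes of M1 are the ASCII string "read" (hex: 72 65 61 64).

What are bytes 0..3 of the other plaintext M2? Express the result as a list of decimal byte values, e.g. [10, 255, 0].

[73, 240, 14, 179]

Since E_a ⊕ E_b = M1 ⊕ M2, XORing with the guessed M1 bytes yields the corresponding M2 bytes: M2 = (E_a ⊕ E_b) ⊕ M1.
3b ⊕ 72 = 49
95 ⊕ 65 = f0
6f ⊕ 61 = 0e
d7 ⊕ 64 = b3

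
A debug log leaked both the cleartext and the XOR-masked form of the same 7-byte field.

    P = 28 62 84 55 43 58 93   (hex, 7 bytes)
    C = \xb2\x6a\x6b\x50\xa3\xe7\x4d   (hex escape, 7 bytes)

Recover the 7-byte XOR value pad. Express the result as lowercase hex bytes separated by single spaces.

9a 08 ef 05 e0 bf de

Since C = P ⊕ pad, XORing both sides with P gives pad = P ⊕ C.
byte 0: 28 ^ b2 = 9a
byte 1: 62 ^ 6a = 08
byte 2: 84 ^ 6b = ef
byte 3: 55 ^ 50 = 05
byte 4: 43 ^ a3 = e0
byte 5: 58 ^ e7 = bf
byte 6: 93 ^ 4d = de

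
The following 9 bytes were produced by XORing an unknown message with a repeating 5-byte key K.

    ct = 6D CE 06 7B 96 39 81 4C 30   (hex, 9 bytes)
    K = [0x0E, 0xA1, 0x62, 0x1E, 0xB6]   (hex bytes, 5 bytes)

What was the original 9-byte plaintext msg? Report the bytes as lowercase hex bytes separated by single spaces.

63 6f 64 65 20 37 20 2e 2e

The 5-byte key repeats, so the effective keystream is 0e a1 62 1e b6 0e a1 62 1e.
byte 0: 109 ⊕  14 =  99
byte 1: 206 ⊕ 161 = 111
byte 2:   6 ⊕  98 = 100
byte 3: 123 ⊕  30 = 101
byte 4: 150 ⊕ 182 =  32
byte 5:  57 ⊕  14 =  55
byte 6: 129 ⊕ 161 =  32
byte 7:  76 ⊕  98 =  46
byte 8:  48 ⊕  30 =  46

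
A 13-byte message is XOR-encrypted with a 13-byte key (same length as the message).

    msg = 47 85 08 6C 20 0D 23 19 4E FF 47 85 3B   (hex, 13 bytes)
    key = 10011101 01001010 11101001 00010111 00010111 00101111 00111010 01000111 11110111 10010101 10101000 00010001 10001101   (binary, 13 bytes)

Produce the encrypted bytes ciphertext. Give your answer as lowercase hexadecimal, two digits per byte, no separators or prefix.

byte 0: 47 ^ 9d = da
byte 1: 85 ^ 4a = cf
byte 2: 08 ^ e9 = e1
byte 3: 6c ^ 17 = 7b
byte 4: 20 ^ 17 = 37
byte 5: 0d ^ 2f = 22
byte 6: 23 ^ 3a = 19
byte 7: 19 ^ 47 = 5e
byte 8: 4e ^ f7 = b9
byte 9: ff ^ 95 = 6a
byte 10: 47 ^ a8 = ef
byte 11: 85 ^ 11 = 94
byte 12: 3b ^ 8d = b6

dacfe17b3722195eb96aef94b6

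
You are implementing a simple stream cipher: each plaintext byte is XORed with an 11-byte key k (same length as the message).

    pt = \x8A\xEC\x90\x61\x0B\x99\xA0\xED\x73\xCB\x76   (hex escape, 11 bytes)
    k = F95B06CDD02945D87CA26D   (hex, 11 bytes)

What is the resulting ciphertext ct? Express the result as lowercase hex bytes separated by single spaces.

byte 0: 8a XOR f9 = 73
byte 1: ec XOR 5b = b7
byte 2: 90 XOR 06 = 96
byte 3: 61 XOR cd = ac
byte 4: 0b XOR d0 = db
byte 5: 99 XOR 29 = b0
byte 6: a0 XOR 45 = e5
byte 7: ed XOR d8 = 35
byte 8: 73 XOR 7c = 0f
byte 9: cb XOR a2 = 69
byte 10: 76 XOR 6d = 1b

73 b7 96 ac db b0 e5 35 0f 69 1b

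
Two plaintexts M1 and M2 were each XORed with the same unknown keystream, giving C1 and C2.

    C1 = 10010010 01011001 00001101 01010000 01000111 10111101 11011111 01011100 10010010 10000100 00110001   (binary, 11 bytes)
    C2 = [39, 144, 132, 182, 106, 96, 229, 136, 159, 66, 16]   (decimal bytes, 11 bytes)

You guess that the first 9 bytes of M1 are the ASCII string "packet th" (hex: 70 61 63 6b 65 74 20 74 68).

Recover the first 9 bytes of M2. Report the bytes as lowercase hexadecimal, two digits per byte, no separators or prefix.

First, C1 ⊕ C2 = (M1 ⊕ K) ⊕ (M2 ⊕ K) = M1 ⊕ M2, so the key drops out. Then M2 = (M1 ⊕ M2) ⊕ M1 over the first 9 bytes.
byte 0: (92 xor 27) xor 70 = b5 xor 70 = c5
byte 1: (59 xor 90) xor 61 = c9 xor 61 = a8
byte 2: (0d xor 84) xor 63 = 89 xor 63 = ea
byte 3: (50 xor b6) xor 6b = e6 xor 6b = 8d
byte 4: (47 xor 6a) xor 65 = 2d xor 65 = 48
byte 5: (bd xor 60) xor 74 = dd xor 74 = a9
byte 6: (df xor e5) xor 20 = 3a xor 20 = 1a
byte 7: (5c xor 88) xor 74 = d4 xor 74 = a0
byte 8: (92 xor 9f) xor 68 = 0d xor 68 = 65

c5a8ea8d48a91aa065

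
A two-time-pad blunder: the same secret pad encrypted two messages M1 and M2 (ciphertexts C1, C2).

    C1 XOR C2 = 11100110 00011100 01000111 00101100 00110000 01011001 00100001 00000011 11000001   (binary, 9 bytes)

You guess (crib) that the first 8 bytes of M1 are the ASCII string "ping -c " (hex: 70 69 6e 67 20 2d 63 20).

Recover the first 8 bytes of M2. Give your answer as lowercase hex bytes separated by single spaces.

96 75 29 4b 10 74 42 23

Since C1 ⊕ C2 = M1 ⊕ M2, XORing with the guessed M1 bytes yields the corresponding M2 bytes: M2 = (C1 ⊕ C2) ⊕ M1.
230 XOR 112 = 150
 28 XOR 105 = 117
 71 XOR 110 =  41
 44 XOR 103 =  75
 48 XOR  32 =  16
 89 XOR  45 = 116
 33 XOR  99 =  66
  3 XOR  32 =  35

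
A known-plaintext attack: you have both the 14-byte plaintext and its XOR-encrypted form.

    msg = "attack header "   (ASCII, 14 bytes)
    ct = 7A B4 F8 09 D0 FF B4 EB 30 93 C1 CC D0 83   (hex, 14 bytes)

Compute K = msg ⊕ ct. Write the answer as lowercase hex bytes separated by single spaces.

1b c0 8c 68 b3 94 94 83 55 f2 a5 a9 a2 a3

Since ct = msg ⊕ K, XORing both sides with msg gives K = msg ⊕ ct.
 97 ^ 122 =  27
116 ^ 180 = 192
116 ^ 248 = 140
 97 ^   9 = 104
 99 ^ 208 = 179
107 ^ 255 = 148
 32 ^ 180 = 148
104 ^ 235 = 131
101 ^  48 =  85
 97 ^ 147 = 242
100 ^ 193 = 165
101 ^ 204 = 169
114 ^ 208 = 162
 32 ^ 131 = 163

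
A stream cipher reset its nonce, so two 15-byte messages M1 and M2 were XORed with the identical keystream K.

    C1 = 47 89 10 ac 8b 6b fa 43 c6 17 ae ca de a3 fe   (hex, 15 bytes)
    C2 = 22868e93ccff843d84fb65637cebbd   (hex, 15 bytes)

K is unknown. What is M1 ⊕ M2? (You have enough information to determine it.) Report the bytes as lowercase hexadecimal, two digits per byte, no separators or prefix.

650f9e3f47947e7e42eccba9a24843

C1 ⊕ C2 = (M1 ⊕ K) ⊕ (M2 ⊕ K) = M1 ⊕ M2 — the shared key cancels under XOR.
 71 XOR  34 = 101
137 XOR 134 =  15
 16 XOR 142 = 158
172 XOR 147 =  63
139 XOR 204 =  71
107 XOR 255 = 148
250 XOR 132 = 126
 67 XOR  61 = 126
198 XOR 132 =  66
 23 XOR 251 = 236
174 XOR 101 = 203
202 XOR  99 = 169
222 XOR 124 = 162
163 XOR 235 =  72
254 XOR 189 =  67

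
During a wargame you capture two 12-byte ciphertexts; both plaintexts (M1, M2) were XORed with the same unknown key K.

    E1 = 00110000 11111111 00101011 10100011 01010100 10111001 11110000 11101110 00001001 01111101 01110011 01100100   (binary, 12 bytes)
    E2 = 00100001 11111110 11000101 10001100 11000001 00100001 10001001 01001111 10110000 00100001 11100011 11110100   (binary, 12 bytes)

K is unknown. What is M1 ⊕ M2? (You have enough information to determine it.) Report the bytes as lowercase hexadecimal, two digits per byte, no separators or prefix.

E1 ⊕ E2 = (M1 ⊕ K) ⊕ (M2 ⊕ K) = M1 ⊕ M2 — the shared key cancels under XOR.
byte 0:  48 ^  33 =  17
byte 1: 255 ^ 254 =   1
byte 2:  43 ^ 197 = 238
byte 3: 163 ^ 140 =  47
byte 4:  84 ^ 193 = 149
byte 5: 185 ^  33 = 152
byte 6: 240 ^ 137 = 121
byte 7: 238 ^  79 = 161
byte 8:   9 ^ 176 = 185
byte 9: 125 ^  33 =  92
byte 10: 115 ^ 227 = 144
byte 11: 100 ^ 244 = 144

1101ee2f959879a1b95c9090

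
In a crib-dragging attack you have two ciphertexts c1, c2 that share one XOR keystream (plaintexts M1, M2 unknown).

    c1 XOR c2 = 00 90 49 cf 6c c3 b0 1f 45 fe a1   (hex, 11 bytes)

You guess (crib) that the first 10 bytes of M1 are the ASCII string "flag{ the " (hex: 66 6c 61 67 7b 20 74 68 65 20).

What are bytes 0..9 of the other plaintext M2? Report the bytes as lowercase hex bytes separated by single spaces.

66 fc 28 a8 17 e3 c4 77 20 de

Since c1 ⊕ c2 = M1 ⊕ M2, XORing with the guessed M1 bytes yields the corresponding M2 bytes: M2 = (c1 ⊕ c2) ⊕ M1.
byte 0: 00 XOR 66 = 66
byte 1: 90 XOR 6c = fc
byte 2: 49 XOR 61 = 28
byte 3: cf XOR 67 = a8
byte 4: 6c XOR 7b = 17
byte 5: c3 XOR 20 = e3
byte 6: b0 XOR 74 = c4
byte 7: 1f XOR 68 = 77
byte 8: 45 XOR 65 = 20
byte 9: fe XOR 20 = de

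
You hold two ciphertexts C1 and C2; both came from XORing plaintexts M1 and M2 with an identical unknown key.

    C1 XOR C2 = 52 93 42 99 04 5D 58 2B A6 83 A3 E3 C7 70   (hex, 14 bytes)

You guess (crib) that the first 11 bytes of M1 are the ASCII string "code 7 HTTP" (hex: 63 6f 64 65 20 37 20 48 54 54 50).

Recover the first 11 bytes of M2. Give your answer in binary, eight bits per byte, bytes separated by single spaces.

00110001 11111100 00100110 11111100 00100100 01101010 01111000 01100011 11110010 11010111 11110011

Since C1 ⊕ C2 = M1 ⊕ M2, XORing with the guessed M1 bytes yields the corresponding M2 bytes: M2 = (C1 ⊕ C2) ⊕ M1.
52 ^ 63 = 31
93 ^ 6f = fc
42 ^ 64 = 26
99 ^ 65 = fc
04 ^ 20 = 24
5d ^ 37 = 6a
58 ^ 20 = 78
2b ^ 48 = 63
a6 ^ 54 = f2
83 ^ 54 = d7
a3 ^ 50 = f3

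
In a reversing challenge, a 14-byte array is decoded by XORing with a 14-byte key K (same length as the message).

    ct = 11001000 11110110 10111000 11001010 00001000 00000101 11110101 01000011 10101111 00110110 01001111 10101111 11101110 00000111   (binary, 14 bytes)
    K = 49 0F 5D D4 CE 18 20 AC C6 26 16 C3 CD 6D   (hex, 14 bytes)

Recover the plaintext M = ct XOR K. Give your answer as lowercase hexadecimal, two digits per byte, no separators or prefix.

XOR is its own inverse, so applying the key byte-wise gives the result directly.
c8 XOR 49 = 81
f6 XOR 0f = f9
b8 XOR 5d = e5
ca XOR d4 = 1e
08 XOR ce = c6
05 XOR 18 = 1d
f5 XOR 20 = d5
43 XOR ac = ef
af XOR c6 = 69
36 XOR 26 = 10
4f XOR 16 = 59
af XOR c3 = 6c
ee XOR cd = 23
07 XOR 6d = 6a

81f9e51ec61dd5ef6910596c236a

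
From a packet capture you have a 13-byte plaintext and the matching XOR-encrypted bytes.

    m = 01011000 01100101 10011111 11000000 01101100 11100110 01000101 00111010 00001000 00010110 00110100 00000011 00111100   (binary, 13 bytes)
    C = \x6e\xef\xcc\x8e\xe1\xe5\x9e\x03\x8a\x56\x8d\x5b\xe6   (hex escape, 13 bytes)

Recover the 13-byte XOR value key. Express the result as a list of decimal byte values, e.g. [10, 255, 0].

[54, 138, 83, 78, 141, 3, 219, 57, 130, 64, 185, 88, 218]

Since C = m ⊕ key, XORing both sides with m gives key = m ⊕ C.
 88 xor 110 =  54
101 xor 239 = 138
159 xor 204 =  83
192 xor 142 =  78
108 xor 225 = 141
230 xor 229 =   3
 69 xor 158 = 219
 58 xor   3 =  57
  8 xor 138 = 130
 22 xor  86 =  64
 52 xor 141 = 185
  3 xor  91 =  88
 60 xor 230 = 218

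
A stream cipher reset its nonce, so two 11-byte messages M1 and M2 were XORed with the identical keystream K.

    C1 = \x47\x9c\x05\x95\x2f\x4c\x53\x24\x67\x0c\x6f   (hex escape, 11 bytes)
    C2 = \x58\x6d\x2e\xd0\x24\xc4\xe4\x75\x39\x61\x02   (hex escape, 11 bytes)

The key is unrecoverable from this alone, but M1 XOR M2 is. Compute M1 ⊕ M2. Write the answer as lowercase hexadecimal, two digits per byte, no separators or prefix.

C1 ⊕ C2 = (M1 ⊕ K) ⊕ (M2 ⊕ K) = M1 ⊕ M2 — the shared key cancels under XOR.
01000111 ^ 01011000 = 00011111
10011100 ^ 01101101 = 11110001
00000101 ^ 00101110 = 00101011
10010101 ^ 11010000 = 01000101
00101111 ^ 00100100 = 00001011
01001100 ^ 11000100 = 10001000
01010011 ^ 11100100 = 10110111
00100100 ^ 01110101 = 01010001
01100111 ^ 00111001 = 01011110
00001100 ^ 01100001 = 01101101
01101111 ^ 00000010 = 01101101

1ff12b450b88b7515e6d6d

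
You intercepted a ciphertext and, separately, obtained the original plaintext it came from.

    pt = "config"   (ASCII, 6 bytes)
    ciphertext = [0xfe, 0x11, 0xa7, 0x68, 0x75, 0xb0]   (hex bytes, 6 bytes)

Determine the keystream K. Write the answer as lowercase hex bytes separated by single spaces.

9d 7e c9 0e 1c d7

Since ciphertext = pt ⊕ K, XORing both sides with pt gives K = pt ⊕ ciphertext.
byte 0: 63 ⊕ fe = 9d
byte 1: 6f ⊕ 11 = 7e
byte 2: 6e ⊕ a7 = c9
byte 3: 66 ⊕ 68 = 0e
byte 4: 69 ⊕ 75 = 1c
byte 5: 67 ⊕ b0 = d7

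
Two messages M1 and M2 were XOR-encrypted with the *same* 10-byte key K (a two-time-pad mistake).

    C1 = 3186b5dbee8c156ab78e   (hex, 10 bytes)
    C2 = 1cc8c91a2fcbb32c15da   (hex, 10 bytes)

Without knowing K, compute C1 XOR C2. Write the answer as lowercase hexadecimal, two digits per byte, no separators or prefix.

C1 ⊕ C2 = (M1 ⊕ K) ⊕ (M2 ⊕ K) = M1 ⊕ M2 — the shared key cancels under XOR.
31 xor 1c = 2d
86 xor c8 = 4e
b5 xor c9 = 7c
db xor 1a = c1
ee xor 2f = c1
8c xor cb = 47
15 xor b3 = a6
6a xor 2c = 46
b7 xor 15 = a2
8e xor da = 54

2d4e7cc1c147a646a254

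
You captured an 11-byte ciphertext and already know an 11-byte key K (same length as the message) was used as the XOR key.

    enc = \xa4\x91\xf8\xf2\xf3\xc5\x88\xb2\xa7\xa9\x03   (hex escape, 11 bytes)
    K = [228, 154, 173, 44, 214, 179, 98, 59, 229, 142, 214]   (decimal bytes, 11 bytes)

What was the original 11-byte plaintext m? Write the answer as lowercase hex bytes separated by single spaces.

40 0b 55 de 25 76 ea 89 42 27 d5

XOR is its own inverse, so applying the key byte-wise gives the result directly.
a4 ⊕ e4 = 40
91 ⊕ 9a = 0b
f8 ⊕ ad = 55
f2 ⊕ 2c = de
f3 ⊕ d6 = 25
c5 ⊕ b3 = 76
88 ⊕ 62 = ea
b2 ⊕ 3b = 89
a7 ⊕ e5 = 42
a9 ⊕ 8e = 27
03 ⊕ d6 = d5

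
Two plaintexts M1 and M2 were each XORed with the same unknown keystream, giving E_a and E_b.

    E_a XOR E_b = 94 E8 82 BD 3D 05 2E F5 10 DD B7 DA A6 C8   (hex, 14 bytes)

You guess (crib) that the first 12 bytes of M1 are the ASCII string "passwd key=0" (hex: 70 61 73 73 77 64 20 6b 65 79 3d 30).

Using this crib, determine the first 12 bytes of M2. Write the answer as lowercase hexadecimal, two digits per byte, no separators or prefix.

Since E_a ⊕ E_b = M1 ⊕ M2, XORing with the guessed M1 bytes yields the corresponding M2 bytes: M2 = (E_a ⊕ E_b) ⊕ M1.
byte 0: 94 ^ 70 = e4
byte 1: e8 ^ 61 = 89
byte 2: 82 ^ 73 = f1
byte 3: bd ^ 73 = ce
byte 4: 3d ^ 77 = 4a
byte 5: 05 ^ 64 = 61
byte 6: 2e ^ 20 = 0e
byte 7: f5 ^ 6b = 9e
byte 8: 10 ^ 65 = 75
byte 9: dd ^ 79 = a4
byte 10: b7 ^ 3d = 8a
byte 11: da ^ 30 = ea

e489f1ce4a610e9e75a48aea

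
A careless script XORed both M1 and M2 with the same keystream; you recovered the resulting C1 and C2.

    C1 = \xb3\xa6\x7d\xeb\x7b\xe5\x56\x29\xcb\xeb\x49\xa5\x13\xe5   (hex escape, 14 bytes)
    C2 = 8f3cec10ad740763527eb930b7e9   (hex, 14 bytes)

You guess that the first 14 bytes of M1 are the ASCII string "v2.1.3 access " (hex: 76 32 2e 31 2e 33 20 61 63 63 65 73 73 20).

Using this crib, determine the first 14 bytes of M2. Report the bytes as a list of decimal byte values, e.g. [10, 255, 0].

[74, 168, 191, 202, 248, 162, 113, 43, 250, 246, 149, 230, 215, 44]

First, C1 ⊕ C2 = (M1 ⊕ K) ⊕ (M2 ⊕ K) = M1 ⊕ M2, so the key drops out. Then M2 = (M1 ⊕ M2) ⊕ M1 over the first 14 bytes.
byte 0: (b3 XOR 8f) XOR 76 = 3c XOR 76 = 4a
byte 1: (a6 XOR 3c) XOR 32 = 9a XOR 32 = a8
byte 2: (7d XOR ec) XOR 2e = 91 XOR 2e = bf
byte 3: (eb XOR 10) XOR 31 = fb XOR 31 = ca
byte 4: (7b XOR ad) XOR 2e = d6 XOR 2e = f8
byte 5: (e5 XOR 74) XOR 33 = 91 XOR 33 = a2
byte 6: (56 XOR 07) XOR 20 = 51 XOR 20 = 71
byte 7: (29 XOR 63) XOR 61 = 4a XOR 61 = 2b
byte 8: (cb XOR 52) XOR 63 = 99 XOR 63 = fa
byte 9: (eb XOR 7e) XOR 63 = 95 XOR 63 = f6
byte 10: (49 XOR b9) XOR 65 = f0 XOR 65 = 95
byte 11: (a5 XOR 30) XOR 73 = 95 XOR 73 = e6
byte 12: (13 XOR b7) XOR 73 = a4 XOR 73 = d7
byte 13: (e5 XOR e9) XOR 20 = 0c XOR 20 = 2c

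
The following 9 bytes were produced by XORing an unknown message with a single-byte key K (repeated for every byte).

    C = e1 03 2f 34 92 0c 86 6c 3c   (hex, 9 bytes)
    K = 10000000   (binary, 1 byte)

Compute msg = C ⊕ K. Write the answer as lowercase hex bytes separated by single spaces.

61 83 af b4 12 8c 06 ec bc

The 1-byte key repeats, so the effective keystream is 80 80 80 80 80 80 80 80 80.
byte 0: 225 XOR 128 =  97
byte 1:   3 XOR 128 = 131
byte 2:  47 XOR 128 = 175
byte 3:  52 XOR 128 = 180
byte 4: 146 XOR 128 =  18
byte 5:  12 XOR 128 = 140
byte 6: 134 XOR 128 =   6
byte 7: 108 XOR 128 = 236
byte 8:  60 XOR 128 = 188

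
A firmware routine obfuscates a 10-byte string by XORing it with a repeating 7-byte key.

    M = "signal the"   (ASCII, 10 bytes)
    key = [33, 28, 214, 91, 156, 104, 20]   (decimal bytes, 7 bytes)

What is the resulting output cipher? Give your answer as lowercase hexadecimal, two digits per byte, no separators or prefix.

5275b135fd04345574b3

The 7-byte key repeats, so the effective keystream is 21 1c d6 5b 9c 68 14 21 1c d6.
byte 0: 73 ^ 21 = 52
byte 1: 69 ^ 1c = 75
byte 2: 67 ^ d6 = b1
byte 3: 6e ^ 5b = 35
byte 4: 61 ^ 9c = fd
byte 5: 6c ^ 68 = 04
byte 6: 20 ^ 14 = 34
byte 7: 74 ^ 21 = 55
byte 8: 68 ^ 1c = 74
byte 9: 65 ^ d6 = b3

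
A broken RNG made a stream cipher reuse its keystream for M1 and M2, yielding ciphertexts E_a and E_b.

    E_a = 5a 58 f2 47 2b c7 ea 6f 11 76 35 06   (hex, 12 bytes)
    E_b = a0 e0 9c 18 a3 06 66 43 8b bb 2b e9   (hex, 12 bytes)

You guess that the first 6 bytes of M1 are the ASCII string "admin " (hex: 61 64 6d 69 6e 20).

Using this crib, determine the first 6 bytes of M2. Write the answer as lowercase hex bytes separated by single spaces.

First, E_a ⊕ E_b = (M1 ⊕ K) ⊕ (M2 ⊕ K) = M1 ⊕ M2, so the key drops out. Then M2 = (M1 ⊕ M2) ⊕ M1 over the first 6 bytes.
byte 0: (5a ⊕ a0) ⊕ 61 = fa ⊕ 61 = 9b
byte 1: (58 ⊕ e0) ⊕ 64 = b8 ⊕ 64 = dc
byte 2: (f2 ⊕ 9c) ⊕ 6d = 6e ⊕ 6d = 03
byte 3: (47 ⊕ 18) ⊕ 69 = 5f ⊕ 69 = 36
byte 4: (2b ⊕ a3) ⊕ 6e = 88 ⊕ 6e = e6
byte 5: (c7 ⊕ 06) ⊕ 20 = c1 ⊕ 20 = e1

9b dc 03 36 e6 e1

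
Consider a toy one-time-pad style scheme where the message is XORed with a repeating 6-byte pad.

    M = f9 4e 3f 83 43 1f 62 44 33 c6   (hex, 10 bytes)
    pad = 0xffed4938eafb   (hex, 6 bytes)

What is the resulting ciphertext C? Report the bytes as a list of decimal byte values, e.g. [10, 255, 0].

The 6-byte key repeats, so the effective keystream is ff ed 49 38 ea fb ff ed 49 38.
byte 0: f9 xor ff = 06
byte 1: 4e xor ed = a3
byte 2: 3f xor 49 = 76
byte 3: 83 xor 38 = bb
byte 4: 43 xor ea = a9
byte 5: 1f xor fb = e4
byte 6: 62 xor ff = 9d
byte 7: 44 xor ed = a9
byte 8: 33 xor 49 = 7a
byte 9: c6 xor 38 = fe

[6, 163, 118, 187, 169, 228, 157, 169, 122, 254]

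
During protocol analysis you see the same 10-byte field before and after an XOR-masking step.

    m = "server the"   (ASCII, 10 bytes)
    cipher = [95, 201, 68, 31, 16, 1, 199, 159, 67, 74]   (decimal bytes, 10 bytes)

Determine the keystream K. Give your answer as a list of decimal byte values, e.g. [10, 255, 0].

[44, 172, 54, 105, 117, 115, 231, 235, 43, 47]

Since cipher = m ⊕ K, XORing both sides with m gives K = m ⊕ cipher.
73 XOR 5f = 2c
65 XOR c9 = ac
72 XOR 44 = 36
76 XOR 1f = 69
65 XOR 10 = 75
72 XOR 01 = 73
20 XOR c7 = e7
74 XOR 9f = eb
68 XOR 43 = 2b
65 XOR 4a = 2f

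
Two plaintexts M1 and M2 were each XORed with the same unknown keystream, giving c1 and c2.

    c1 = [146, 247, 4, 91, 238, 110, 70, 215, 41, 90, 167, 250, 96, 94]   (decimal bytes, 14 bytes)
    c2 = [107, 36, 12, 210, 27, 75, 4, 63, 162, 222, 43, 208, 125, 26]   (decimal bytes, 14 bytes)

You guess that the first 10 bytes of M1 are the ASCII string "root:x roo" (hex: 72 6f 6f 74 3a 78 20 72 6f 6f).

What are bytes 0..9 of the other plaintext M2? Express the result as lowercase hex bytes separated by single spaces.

8b bc 67 fd cf 5d 62 9a e4 eb

First, c1 ⊕ c2 = (M1 ⊕ K) ⊕ (M2 ⊕ K) = M1 ⊕ M2, so the key drops out. Then M2 = (M1 ⊕ M2) ⊕ M1 over the first 10 bytes.
byte 0: (92 xor 6b) xor 72 = f9 xor 72 = 8b
byte 1: (f7 xor 24) xor 6f = d3 xor 6f = bc
byte 2: (04 xor 0c) xor 6f = 08 xor 6f = 67
byte 3: (5b xor d2) xor 74 = 89 xor 74 = fd
byte 4: (ee xor 1b) xor 3a = f5 xor 3a = cf
byte 5: (6e xor 4b) xor 78 = 25 xor 78 = 5d
byte 6: (46 xor 04) xor 20 = 42 xor 20 = 62
byte 7: (d7 xor 3f) xor 72 = e8 xor 72 = 9a
byte 8: (29 xor a2) xor 6f = 8b xor 6f = e4
byte 9: (5a xor de) xor 6f = 84 xor 6f = eb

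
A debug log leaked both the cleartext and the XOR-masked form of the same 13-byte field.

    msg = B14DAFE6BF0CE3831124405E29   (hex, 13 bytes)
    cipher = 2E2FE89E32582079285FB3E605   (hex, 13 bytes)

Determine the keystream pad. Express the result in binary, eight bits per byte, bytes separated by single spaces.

Since cipher = msg ⊕ pad, XORing both sides with msg gives pad = msg ⊕ cipher.
b1 xor 2e = 9f
4d xor 2f = 62
af xor e8 = 47
e6 xor 9e = 78
bf xor 32 = 8d
0c xor 58 = 54
e3 xor 20 = c3
83 xor 79 = fa
11 xor 28 = 39
24 xor 5f = 7b
40 xor b3 = f3
5e xor e6 = b8
29 xor 05 = 2c

10011111 01100010 01000111 01111000 10001101 01010100 11000011 11111010 00111001 01111011 11110011 10111000 00101100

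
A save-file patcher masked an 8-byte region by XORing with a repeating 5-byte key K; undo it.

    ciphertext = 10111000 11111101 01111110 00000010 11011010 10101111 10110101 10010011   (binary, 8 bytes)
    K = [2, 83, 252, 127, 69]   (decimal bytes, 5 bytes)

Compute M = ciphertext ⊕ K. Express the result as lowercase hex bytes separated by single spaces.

The 5-byte key repeats, so the effective keystream is 02 53 fc 7f 45 02 53 fc.
byte 0: 10111000 ⊕ 00000010 = 10111010
byte 1: 11111101 ⊕ 01010011 = 10101110
byte 2: 01111110 ⊕ 11111100 = 10000010
byte 3: 00000010 ⊕ 01111111 = 01111101
byte 4: 11011010 ⊕ 01000101 = 10011111
byte 5: 10101111 ⊕ 00000010 = 10101101
byte 6: 10110101 ⊕ 01010011 = 11100110
byte 7: 10010011 ⊕ 11111100 = 01101111

ba ae 82 7d 9f ad e6 6f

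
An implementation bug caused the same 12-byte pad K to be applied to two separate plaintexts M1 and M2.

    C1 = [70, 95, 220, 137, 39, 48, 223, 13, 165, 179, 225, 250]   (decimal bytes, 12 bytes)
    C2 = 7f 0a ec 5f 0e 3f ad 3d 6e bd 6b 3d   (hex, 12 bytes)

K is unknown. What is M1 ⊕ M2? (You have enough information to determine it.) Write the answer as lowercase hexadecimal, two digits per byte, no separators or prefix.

395530d6290f7230cb0e8ac7

C1 ⊕ C2 = (M1 ⊕ K) ⊕ (M2 ⊕ K) = M1 ⊕ M2 — the shared key cancels under XOR.
byte 0: 46 xor 7f = 39
byte 1: 5f xor 0a = 55
byte 2: dc xor ec = 30
byte 3: 89 xor 5f = d6
byte 4: 27 xor 0e = 29
byte 5: 30 xor 3f = 0f
byte 6: df xor ad = 72
byte 7: 0d xor 3d = 30
byte 8: a5 xor 6e = cb
byte 9: b3 xor bd = 0e
byte 10: e1 xor 6b = 8a
byte 11: fa xor 3d = c7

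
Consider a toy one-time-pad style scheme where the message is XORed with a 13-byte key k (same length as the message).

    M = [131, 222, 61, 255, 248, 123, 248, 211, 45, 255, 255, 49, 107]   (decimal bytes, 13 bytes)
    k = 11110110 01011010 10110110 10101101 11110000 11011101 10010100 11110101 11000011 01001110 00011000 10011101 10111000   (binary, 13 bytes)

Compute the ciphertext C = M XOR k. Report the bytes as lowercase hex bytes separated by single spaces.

75 84 8b 52 08 a6 6c 26 ee b1 e7 ac d3

byte 0: 131 XOR 246 = 117
byte 1: 222 XOR  90 = 132
byte 2:  61 XOR 182 = 139
byte 3: 255 XOR 173 =  82
byte 4: 248 XOR 240 =   8
byte 5: 123 XOR 221 = 166
byte 6: 248 XOR 148 = 108
byte 7: 211 XOR 245 =  38
byte 8:  45 XOR 195 = 238
byte 9: 255 XOR  78 = 177
byte 10: 255 XOR  24 = 231
byte 11:  49 XOR 157 = 172
byte 12: 107 XOR 184 = 211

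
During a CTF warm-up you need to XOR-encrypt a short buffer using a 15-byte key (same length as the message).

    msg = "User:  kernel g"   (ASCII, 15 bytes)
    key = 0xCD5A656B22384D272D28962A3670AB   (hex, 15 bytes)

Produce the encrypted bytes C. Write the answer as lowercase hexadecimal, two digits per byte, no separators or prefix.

byte 0:  85 ^ 205 = 152
byte 1: 115 ^  90 =  41
byte 2: 101 ^ 101 =   0
byte 3: 114 ^ 107 =  25
byte 4:  58 ^  34 =  24
byte 5:  32 ^  56 =  24
byte 6:  32 ^  77 = 109
byte 7: 107 ^  39 =  76
byte 8: 101 ^  45 =  72
byte 9: 114 ^  40 =  90
byte 10: 110 ^ 150 = 248
byte 11: 101 ^  42 =  79
byte 12: 108 ^  54 =  90
byte 13:  32 ^ 112 =  80
byte 14: 103 ^ 171 = 204

9829001918186d4c485af84f5a50cc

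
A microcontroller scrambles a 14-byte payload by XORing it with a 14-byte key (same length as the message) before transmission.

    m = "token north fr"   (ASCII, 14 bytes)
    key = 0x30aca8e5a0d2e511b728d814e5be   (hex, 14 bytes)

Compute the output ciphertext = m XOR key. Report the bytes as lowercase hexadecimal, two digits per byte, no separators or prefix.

44c3c380cef28b7ec55cb03483cc

116 ⊕  48 =  68
111 ⊕ 172 = 195
107 ⊕ 168 = 195
101 ⊕ 229 = 128
110 ⊕ 160 = 206
 32 ⊕ 210 = 242
110 ⊕ 229 = 139
111 ⊕  17 = 126
114 ⊕ 183 = 197
116 ⊕  40 =  92
104 ⊕ 216 = 176
 32 ⊕  20 =  52
102 ⊕ 229 = 131
114 ⊕ 190 = 204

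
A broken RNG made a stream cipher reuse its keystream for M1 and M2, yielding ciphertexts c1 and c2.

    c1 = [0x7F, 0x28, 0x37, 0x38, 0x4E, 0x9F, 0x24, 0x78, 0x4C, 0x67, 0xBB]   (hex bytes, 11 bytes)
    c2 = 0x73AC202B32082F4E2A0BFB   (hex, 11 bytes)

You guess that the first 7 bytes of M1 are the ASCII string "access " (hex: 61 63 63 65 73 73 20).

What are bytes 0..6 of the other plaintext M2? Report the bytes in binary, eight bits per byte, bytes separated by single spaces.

First, c1 ⊕ c2 = (M1 ⊕ K) ⊕ (M2 ⊕ K) = M1 ⊕ M2, so the key drops out. Then M2 = (M1 ⊕ M2) ⊕ M1 over the first 7 bytes.
byte 0: (7f ^ 73) ^ 61 = 0c ^ 61 = 6d
byte 1: (28 ^ ac) ^ 63 = 84 ^ 63 = e7
byte 2: (37 ^ 20) ^ 63 = 17 ^ 63 = 74
byte 3: (38 ^ 2b) ^ 65 = 13 ^ 65 = 76
byte 4: (4e ^ 32) ^ 73 = 7c ^ 73 = 0f
byte 5: (9f ^ 08) ^ 73 = 97 ^ 73 = e4
byte 6: (24 ^ 2f) ^ 20 = 0b ^ 20 = 2b

01101101 11100111 01110100 01110110 00001111 11100100 00101011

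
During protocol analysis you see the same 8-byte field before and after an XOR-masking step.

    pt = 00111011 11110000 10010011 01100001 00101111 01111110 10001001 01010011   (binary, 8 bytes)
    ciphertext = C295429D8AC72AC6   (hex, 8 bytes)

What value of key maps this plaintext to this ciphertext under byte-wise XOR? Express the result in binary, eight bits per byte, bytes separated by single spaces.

Since ciphertext = pt ⊕ key, XORing both sides with pt gives key = pt ⊕ ciphertext.
3b XOR c2 = f9
f0 XOR 95 = 65
93 XOR 42 = d1
61 XOR 9d = fc
2f XOR 8a = a5
7e XOR c7 = b9
89 XOR 2a = a3
53 XOR c6 = 95

11111001 01100101 11010001 11111100 10100101 10111001 10100011 10010101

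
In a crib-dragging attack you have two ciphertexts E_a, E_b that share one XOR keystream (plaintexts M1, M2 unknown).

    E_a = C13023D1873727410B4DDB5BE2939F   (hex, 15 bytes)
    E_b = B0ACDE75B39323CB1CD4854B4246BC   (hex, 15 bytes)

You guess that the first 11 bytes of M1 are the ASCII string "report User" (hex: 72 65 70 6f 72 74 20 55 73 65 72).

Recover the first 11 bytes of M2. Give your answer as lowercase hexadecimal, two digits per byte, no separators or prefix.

First, E_a ⊕ E_b = (M1 ⊕ K) ⊕ (M2 ⊕ K) = M1 ⊕ M2, so the key drops out. Then M2 = (M1 ⊕ M2) ⊕ M1 over the first 11 bytes.
byte 0: (c1 XOR b0) XOR 72 = 71 XOR 72 = 03
byte 1: (30 XOR ac) XOR 65 = 9c XOR 65 = f9
byte 2: (23 XOR de) XOR 70 = fd XOR 70 = 8d
byte 3: (d1 XOR 75) XOR 6f = a4 XOR 6f = cb
byte 4: (87 XOR b3) XOR 72 = 34 XOR 72 = 46
byte 5: (37 XOR 93) XOR 74 = a4 XOR 74 = d0
byte 6: (27 XOR 23) XOR 20 = 04 XOR 20 = 24
byte 7: (41 XOR cb) XOR 55 = 8a XOR 55 = df
byte 8: (0b XOR 1c) XOR 73 = 17 XOR 73 = 64
byte 9: (4d XOR d4) XOR 65 = 99 XOR 65 = fc
byte 10: (db XOR 85) XOR 72 = 5e XOR 72 = 2c

03f98dcb46d024df64fc2c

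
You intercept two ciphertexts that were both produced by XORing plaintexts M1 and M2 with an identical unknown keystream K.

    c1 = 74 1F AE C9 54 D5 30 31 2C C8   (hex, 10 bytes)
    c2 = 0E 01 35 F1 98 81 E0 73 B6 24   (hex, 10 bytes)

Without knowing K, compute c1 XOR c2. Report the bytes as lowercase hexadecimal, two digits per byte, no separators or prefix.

c1 ⊕ c2 = (M1 ⊕ K) ⊕ (M2 ⊕ K) = M1 ⊕ M2 — the shared key cancels under XOR.
74 XOR 0e = 7a
1f XOR 01 = 1e
ae XOR 35 = 9b
c9 XOR f1 = 38
54 XOR 98 = cc
d5 XOR 81 = 54
30 XOR e0 = d0
31 XOR 73 = 42
2c XOR b6 = 9a
c8 XOR 24 = ec

7a1e9b38cc54d0429aec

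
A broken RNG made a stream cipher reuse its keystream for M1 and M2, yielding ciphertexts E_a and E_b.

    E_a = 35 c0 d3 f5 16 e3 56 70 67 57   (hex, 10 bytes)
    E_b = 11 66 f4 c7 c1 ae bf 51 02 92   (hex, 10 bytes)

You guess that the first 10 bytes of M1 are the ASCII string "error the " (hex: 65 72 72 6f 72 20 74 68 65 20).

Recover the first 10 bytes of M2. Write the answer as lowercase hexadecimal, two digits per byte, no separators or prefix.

First, E_a ⊕ E_b = (M1 ⊕ K) ⊕ (M2 ⊕ K) = M1 ⊕ M2, so the key drops out. Then M2 = (M1 ⊕ M2) ⊕ M1 over the first 10 bytes.
byte 0: (35 xor 11) xor 65 = 24 xor 65 = 41
byte 1: (c0 xor 66) xor 72 = a6 xor 72 = d4
byte 2: (d3 xor f4) xor 72 = 27 xor 72 = 55
byte 3: (f5 xor c7) xor 6f = 32 xor 6f = 5d
byte 4: (16 xor c1) xor 72 = d7 xor 72 = a5
byte 5: (e3 xor ae) xor 20 = 4d xor 20 = 6d
byte 6: (56 xor bf) xor 74 = e9 xor 74 = 9d
byte 7: (70 xor 51) xor 68 = 21 xor 68 = 49
byte 8: (67 xor 02) xor 65 = 65 xor 65 = 00
byte 9: (57 xor 92) xor 20 = c5 xor 20 = e5

41d4555da56d9d4900e5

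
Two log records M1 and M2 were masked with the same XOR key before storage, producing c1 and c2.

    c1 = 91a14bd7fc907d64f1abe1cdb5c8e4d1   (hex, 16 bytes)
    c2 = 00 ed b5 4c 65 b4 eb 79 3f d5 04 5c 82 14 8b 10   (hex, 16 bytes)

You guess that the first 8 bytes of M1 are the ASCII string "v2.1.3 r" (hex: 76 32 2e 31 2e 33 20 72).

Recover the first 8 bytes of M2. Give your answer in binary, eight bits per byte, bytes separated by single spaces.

11100111 01111110 11010000 10101010 10110111 00010111 10110110 01101111

First, c1 ⊕ c2 = (M1 ⊕ K) ⊕ (M2 ⊕ K) = M1 ⊕ M2, so the key drops out. Then M2 = (M1 ⊕ M2) ⊕ M1 over the first 8 bytes.
byte 0: (91 XOR 00) XOR 76 = 91 XOR 76 = e7
byte 1: (a1 XOR ed) XOR 32 = 4c XOR 32 = 7e
byte 2: (4b XOR b5) XOR 2e = fe XOR 2e = d0
byte 3: (d7 XOR 4c) XOR 31 = 9b XOR 31 = aa
byte 4: (fc XOR 65) XOR 2e = 99 XOR 2e = b7
byte 5: (90 XOR b4) XOR 33 = 24 XOR 33 = 17
byte 6: (7d XOR eb) XOR 20 = 96 XOR 20 = b6
byte 7: (64 XOR 79) XOR 72 = 1d XOR 72 = 6f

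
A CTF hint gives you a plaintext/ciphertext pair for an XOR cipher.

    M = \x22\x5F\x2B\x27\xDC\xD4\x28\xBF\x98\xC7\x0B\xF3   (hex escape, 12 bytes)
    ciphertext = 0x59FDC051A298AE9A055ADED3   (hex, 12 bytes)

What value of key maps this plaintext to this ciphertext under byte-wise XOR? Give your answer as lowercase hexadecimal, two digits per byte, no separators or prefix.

Since ciphertext = M ⊕ key, XORing both sides with M gives key = M ⊕ ciphertext.
byte 0: 22 xor 59 = 7b
byte 1: 5f xor fd = a2
byte 2: 2b xor c0 = eb
byte 3: 27 xor 51 = 76
byte 4: dc xor a2 = 7e
byte 5: d4 xor 98 = 4c
byte 6: 28 xor ae = 86
byte 7: bf xor 9a = 25
byte 8: 98 xor 05 = 9d
byte 9: c7 xor 5a = 9d
byte 10: 0b xor de = d5
byte 11: f3 xor d3 = 20

7ba2eb767e4c86259d9dd520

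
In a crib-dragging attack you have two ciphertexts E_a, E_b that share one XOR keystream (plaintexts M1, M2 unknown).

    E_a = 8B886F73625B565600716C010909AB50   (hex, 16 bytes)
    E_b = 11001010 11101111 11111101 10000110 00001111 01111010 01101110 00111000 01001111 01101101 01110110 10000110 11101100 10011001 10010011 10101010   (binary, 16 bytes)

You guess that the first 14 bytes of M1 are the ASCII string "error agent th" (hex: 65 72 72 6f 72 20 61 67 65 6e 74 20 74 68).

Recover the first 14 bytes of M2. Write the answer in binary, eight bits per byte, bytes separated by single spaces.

First, E_a ⊕ E_b = (M1 ⊕ K) ⊕ (M2 ⊕ K) = M1 ⊕ M2, so the key drops out. Then M2 = (M1 ⊕ M2) ⊕ M1 over the first 14 bytes.
byte 0: (8b ^ ca) ^ 65 = 41 ^ 65 = 24
byte 1: (88 ^ ef) ^ 72 = 67 ^ 72 = 15
byte 2: (6f ^ fd) ^ 72 = 92 ^ 72 = e0
byte 3: (73 ^ 86) ^ 6f = f5 ^ 6f = 9a
byte 4: (62 ^ 0f) ^ 72 = 6d ^ 72 = 1f
byte 5: (5b ^ 7a) ^ 20 = 21 ^ 20 = 01
byte 6: (56 ^ 6e) ^ 61 = 38 ^ 61 = 59
byte 7: (56 ^ 38) ^ 67 = 6e ^ 67 = 09
byte 8: (00 ^ 4f) ^ 65 = 4f ^ 65 = 2a
byte 9: (71 ^ 6d) ^ 6e = 1c ^ 6e = 72
byte 10: (6c ^ 76) ^ 74 = 1a ^ 74 = 6e
byte 11: (01 ^ 86) ^ 20 = 87 ^ 20 = a7
byte 12: (09 ^ ec) ^ 74 = e5 ^ 74 = 91
byte 13: (09 ^ 99) ^ 68 = 90 ^ 68 = f8

00100100 00010101 11100000 10011010 00011111 00000001 01011001 00001001 00101010 01110010 01101110 10100111 10010001 11111000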